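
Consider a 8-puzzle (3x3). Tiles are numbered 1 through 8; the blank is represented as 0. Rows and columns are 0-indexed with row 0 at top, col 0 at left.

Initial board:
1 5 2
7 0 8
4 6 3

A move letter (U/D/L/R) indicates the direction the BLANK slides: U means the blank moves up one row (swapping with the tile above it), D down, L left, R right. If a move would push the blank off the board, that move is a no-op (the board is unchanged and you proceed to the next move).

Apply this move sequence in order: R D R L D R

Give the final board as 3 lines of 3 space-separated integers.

Answer: 1 5 2
7 8 3
4 6 0

Derivation:
After move 1 (R):
1 5 2
7 8 0
4 6 3

After move 2 (D):
1 5 2
7 8 3
4 6 0

After move 3 (R):
1 5 2
7 8 3
4 6 0

After move 4 (L):
1 5 2
7 8 3
4 0 6

After move 5 (D):
1 5 2
7 8 3
4 0 6

After move 6 (R):
1 5 2
7 8 3
4 6 0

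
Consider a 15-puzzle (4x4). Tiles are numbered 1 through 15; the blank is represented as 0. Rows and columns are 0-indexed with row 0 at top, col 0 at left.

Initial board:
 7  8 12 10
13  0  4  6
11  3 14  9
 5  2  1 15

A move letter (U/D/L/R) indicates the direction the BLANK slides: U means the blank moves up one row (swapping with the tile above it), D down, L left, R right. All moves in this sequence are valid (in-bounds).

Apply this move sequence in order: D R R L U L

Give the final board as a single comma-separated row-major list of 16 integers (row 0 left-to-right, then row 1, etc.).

Answer: 7, 8, 12, 10, 13, 0, 3, 6, 11, 14, 4, 9, 5, 2, 1, 15

Derivation:
After move 1 (D):
 7  8 12 10
13  3  4  6
11  0 14  9
 5  2  1 15

After move 2 (R):
 7  8 12 10
13  3  4  6
11 14  0  9
 5  2  1 15

After move 3 (R):
 7  8 12 10
13  3  4  6
11 14  9  0
 5  2  1 15

After move 4 (L):
 7  8 12 10
13  3  4  6
11 14  0  9
 5  2  1 15

After move 5 (U):
 7  8 12 10
13  3  0  6
11 14  4  9
 5  2  1 15

After move 6 (L):
 7  8 12 10
13  0  3  6
11 14  4  9
 5  2  1 15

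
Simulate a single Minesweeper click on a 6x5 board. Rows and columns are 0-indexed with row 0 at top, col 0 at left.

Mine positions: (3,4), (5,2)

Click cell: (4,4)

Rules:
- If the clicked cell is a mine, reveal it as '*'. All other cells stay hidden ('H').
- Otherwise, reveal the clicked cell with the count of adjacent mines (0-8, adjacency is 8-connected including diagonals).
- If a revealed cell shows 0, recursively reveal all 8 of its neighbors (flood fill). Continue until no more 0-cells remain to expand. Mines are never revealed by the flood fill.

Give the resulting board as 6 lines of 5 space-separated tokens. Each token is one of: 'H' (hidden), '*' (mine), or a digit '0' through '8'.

H H H H H
H H H H H
H H H H H
H H H H H
H H H H 1
H H H H H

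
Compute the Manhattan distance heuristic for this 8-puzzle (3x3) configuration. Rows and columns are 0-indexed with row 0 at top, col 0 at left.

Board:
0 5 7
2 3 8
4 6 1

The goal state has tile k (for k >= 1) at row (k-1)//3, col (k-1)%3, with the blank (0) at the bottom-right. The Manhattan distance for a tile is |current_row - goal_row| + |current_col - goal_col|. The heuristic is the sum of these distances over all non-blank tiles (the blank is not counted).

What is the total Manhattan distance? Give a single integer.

Tile 5: at (0,1), goal (1,1), distance |0-1|+|1-1| = 1
Tile 7: at (0,2), goal (2,0), distance |0-2|+|2-0| = 4
Tile 2: at (1,0), goal (0,1), distance |1-0|+|0-1| = 2
Tile 3: at (1,1), goal (0,2), distance |1-0|+|1-2| = 2
Tile 8: at (1,2), goal (2,1), distance |1-2|+|2-1| = 2
Tile 4: at (2,0), goal (1,0), distance |2-1|+|0-0| = 1
Tile 6: at (2,1), goal (1,2), distance |2-1|+|1-2| = 2
Tile 1: at (2,2), goal (0,0), distance |2-0|+|2-0| = 4
Sum: 1 + 4 + 2 + 2 + 2 + 1 + 2 + 4 = 18

Answer: 18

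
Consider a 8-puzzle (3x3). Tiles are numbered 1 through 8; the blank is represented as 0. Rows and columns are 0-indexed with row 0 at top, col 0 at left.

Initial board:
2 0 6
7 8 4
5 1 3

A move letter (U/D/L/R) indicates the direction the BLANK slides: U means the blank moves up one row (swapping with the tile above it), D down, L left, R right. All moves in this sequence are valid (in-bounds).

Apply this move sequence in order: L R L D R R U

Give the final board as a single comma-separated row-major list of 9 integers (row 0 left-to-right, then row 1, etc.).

After move 1 (L):
0 2 6
7 8 4
5 1 3

After move 2 (R):
2 0 6
7 8 4
5 1 3

After move 3 (L):
0 2 6
7 8 4
5 1 3

After move 4 (D):
7 2 6
0 8 4
5 1 3

After move 5 (R):
7 2 6
8 0 4
5 1 3

After move 6 (R):
7 2 6
8 4 0
5 1 3

After move 7 (U):
7 2 0
8 4 6
5 1 3

Answer: 7, 2, 0, 8, 4, 6, 5, 1, 3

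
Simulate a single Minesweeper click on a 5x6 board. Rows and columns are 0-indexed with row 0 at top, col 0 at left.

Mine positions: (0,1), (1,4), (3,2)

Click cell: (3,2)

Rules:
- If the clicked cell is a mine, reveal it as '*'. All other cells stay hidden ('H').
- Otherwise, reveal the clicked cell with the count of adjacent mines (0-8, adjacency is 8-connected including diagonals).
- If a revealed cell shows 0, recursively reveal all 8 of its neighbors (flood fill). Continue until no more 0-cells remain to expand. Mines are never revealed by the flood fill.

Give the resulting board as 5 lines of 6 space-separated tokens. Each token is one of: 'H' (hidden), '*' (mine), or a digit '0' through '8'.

H H H H H H
H H H H H H
H H H H H H
H H * H H H
H H H H H H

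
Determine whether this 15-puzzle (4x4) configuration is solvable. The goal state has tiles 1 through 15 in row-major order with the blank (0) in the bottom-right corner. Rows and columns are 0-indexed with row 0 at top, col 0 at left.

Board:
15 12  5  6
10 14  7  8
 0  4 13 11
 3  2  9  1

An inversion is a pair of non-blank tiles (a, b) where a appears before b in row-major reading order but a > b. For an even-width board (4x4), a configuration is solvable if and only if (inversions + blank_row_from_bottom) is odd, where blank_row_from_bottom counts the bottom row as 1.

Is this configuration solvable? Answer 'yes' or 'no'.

Inversions: 73
Blank is in row 2 (0-indexed from top), which is row 2 counting from the bottom (bottom = 1).
73 + 2 = 75, which is odd, so the puzzle is solvable.

Answer: yes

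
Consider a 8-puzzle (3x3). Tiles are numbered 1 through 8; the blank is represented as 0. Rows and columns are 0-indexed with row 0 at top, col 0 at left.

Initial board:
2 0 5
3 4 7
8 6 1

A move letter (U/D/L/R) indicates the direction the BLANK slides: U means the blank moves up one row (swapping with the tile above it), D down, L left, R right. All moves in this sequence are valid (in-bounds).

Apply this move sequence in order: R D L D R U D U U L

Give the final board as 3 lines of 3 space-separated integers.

After move 1 (R):
2 5 0
3 4 7
8 6 1

After move 2 (D):
2 5 7
3 4 0
8 6 1

After move 3 (L):
2 5 7
3 0 4
8 6 1

After move 4 (D):
2 5 7
3 6 4
8 0 1

After move 5 (R):
2 5 7
3 6 4
8 1 0

After move 6 (U):
2 5 7
3 6 0
8 1 4

After move 7 (D):
2 5 7
3 6 4
8 1 0

After move 8 (U):
2 5 7
3 6 0
8 1 4

After move 9 (U):
2 5 0
3 6 7
8 1 4

After move 10 (L):
2 0 5
3 6 7
8 1 4

Answer: 2 0 5
3 6 7
8 1 4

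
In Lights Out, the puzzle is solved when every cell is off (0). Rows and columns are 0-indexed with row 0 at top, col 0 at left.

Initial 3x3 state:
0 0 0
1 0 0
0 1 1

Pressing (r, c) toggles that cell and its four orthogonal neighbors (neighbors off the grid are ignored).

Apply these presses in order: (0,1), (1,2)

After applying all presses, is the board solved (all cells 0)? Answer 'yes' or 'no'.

After press 1 at (0,1):
1 1 1
1 1 0
0 1 1

After press 2 at (1,2):
1 1 0
1 0 1
0 1 0

Lights still on: 5

Answer: no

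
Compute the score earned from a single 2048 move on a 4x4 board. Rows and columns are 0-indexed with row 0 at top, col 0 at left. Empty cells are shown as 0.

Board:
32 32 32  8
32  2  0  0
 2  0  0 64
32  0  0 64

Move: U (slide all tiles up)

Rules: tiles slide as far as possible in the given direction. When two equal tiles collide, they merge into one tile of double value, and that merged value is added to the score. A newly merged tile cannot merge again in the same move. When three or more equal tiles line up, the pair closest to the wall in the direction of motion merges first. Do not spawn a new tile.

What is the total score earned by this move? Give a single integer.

Answer: 192

Derivation:
Slide up:
col 0: [32, 32, 2, 32] -> [64, 2, 32, 0]  score +64 (running 64)
col 1: [32, 2, 0, 0] -> [32, 2, 0, 0]  score +0 (running 64)
col 2: [32, 0, 0, 0] -> [32, 0, 0, 0]  score +0 (running 64)
col 3: [8, 0, 64, 64] -> [8, 128, 0, 0]  score +128 (running 192)
Board after move:
 64  32  32   8
  2   2   0 128
 32   0   0   0
  0   0   0   0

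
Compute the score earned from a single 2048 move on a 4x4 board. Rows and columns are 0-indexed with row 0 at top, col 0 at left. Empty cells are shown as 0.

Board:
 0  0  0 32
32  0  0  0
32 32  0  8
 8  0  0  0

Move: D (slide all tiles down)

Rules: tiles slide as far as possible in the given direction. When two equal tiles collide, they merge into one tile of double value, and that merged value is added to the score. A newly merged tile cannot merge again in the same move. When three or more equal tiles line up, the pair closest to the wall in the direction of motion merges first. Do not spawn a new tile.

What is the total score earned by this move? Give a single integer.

Answer: 64

Derivation:
Slide down:
col 0: [0, 32, 32, 8] -> [0, 0, 64, 8]  score +64 (running 64)
col 1: [0, 0, 32, 0] -> [0, 0, 0, 32]  score +0 (running 64)
col 2: [0, 0, 0, 0] -> [0, 0, 0, 0]  score +0 (running 64)
col 3: [32, 0, 8, 0] -> [0, 0, 32, 8]  score +0 (running 64)
Board after move:
 0  0  0  0
 0  0  0  0
64  0  0 32
 8 32  0  8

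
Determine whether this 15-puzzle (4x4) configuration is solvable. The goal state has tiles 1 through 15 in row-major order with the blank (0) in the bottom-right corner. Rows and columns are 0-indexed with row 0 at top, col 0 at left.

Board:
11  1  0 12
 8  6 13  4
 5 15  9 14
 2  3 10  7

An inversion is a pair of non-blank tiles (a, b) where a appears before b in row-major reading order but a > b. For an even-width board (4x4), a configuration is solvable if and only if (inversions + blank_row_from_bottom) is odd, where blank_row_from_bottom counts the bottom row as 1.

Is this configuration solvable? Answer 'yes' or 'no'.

Inversions: 54
Blank is in row 0 (0-indexed from top), which is row 4 counting from the bottom (bottom = 1).
54 + 4 = 58, which is even, so the puzzle is not solvable.

Answer: no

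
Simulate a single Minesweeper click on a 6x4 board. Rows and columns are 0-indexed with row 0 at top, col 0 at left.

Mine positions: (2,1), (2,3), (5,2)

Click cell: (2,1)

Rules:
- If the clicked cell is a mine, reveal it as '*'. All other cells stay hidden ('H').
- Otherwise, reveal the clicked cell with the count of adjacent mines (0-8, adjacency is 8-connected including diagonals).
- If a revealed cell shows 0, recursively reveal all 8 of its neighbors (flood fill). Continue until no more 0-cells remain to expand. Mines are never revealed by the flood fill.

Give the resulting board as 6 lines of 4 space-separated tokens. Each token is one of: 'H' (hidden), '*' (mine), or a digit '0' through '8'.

H H H H
H H H H
H * H H
H H H H
H H H H
H H H H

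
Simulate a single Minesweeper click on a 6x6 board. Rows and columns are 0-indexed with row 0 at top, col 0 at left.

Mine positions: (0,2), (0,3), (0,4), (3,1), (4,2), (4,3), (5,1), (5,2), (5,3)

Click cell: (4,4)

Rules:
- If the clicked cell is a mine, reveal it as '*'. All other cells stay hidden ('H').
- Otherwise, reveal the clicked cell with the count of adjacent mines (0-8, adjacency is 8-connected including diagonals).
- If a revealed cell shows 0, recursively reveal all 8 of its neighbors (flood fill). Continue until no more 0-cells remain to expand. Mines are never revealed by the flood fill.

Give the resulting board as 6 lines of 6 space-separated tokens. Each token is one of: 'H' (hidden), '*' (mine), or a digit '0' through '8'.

H H H H H H
H H H H H H
H H H H H H
H H H H H H
H H H H 2 H
H H H H H H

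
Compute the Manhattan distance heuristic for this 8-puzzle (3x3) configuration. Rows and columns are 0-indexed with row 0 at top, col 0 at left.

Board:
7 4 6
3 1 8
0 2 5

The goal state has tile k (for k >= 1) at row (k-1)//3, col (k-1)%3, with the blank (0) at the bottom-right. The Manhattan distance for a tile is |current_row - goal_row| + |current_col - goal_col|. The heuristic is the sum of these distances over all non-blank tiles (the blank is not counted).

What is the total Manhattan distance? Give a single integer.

Tile 7: at (0,0), goal (2,0), distance |0-2|+|0-0| = 2
Tile 4: at (0,1), goal (1,0), distance |0-1|+|1-0| = 2
Tile 6: at (0,2), goal (1,2), distance |0-1|+|2-2| = 1
Tile 3: at (1,0), goal (0,2), distance |1-0|+|0-2| = 3
Tile 1: at (1,1), goal (0,0), distance |1-0|+|1-0| = 2
Tile 8: at (1,2), goal (2,1), distance |1-2|+|2-1| = 2
Tile 2: at (2,1), goal (0,1), distance |2-0|+|1-1| = 2
Tile 5: at (2,2), goal (1,1), distance |2-1|+|2-1| = 2
Sum: 2 + 2 + 1 + 3 + 2 + 2 + 2 + 2 = 16

Answer: 16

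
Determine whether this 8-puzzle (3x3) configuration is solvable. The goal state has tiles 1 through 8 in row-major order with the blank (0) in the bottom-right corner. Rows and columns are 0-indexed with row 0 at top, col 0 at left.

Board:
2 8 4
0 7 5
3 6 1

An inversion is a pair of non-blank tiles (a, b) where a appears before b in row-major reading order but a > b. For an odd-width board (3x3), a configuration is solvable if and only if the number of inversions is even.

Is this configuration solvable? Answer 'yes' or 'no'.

Inversions (pairs i<j in row-major order where tile[i] > tile[j] > 0): 17
17 is odd, so the puzzle is not solvable.

Answer: no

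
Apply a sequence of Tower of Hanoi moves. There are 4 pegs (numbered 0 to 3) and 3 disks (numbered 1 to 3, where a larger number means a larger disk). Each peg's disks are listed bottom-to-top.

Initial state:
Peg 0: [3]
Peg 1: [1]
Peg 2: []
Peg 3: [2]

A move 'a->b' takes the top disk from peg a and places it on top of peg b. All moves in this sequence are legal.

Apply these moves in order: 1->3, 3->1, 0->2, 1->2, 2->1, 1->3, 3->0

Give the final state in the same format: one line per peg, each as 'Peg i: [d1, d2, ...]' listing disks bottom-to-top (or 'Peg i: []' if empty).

Answer: Peg 0: [1]
Peg 1: []
Peg 2: [3]
Peg 3: [2]

Derivation:
After move 1 (1->3):
Peg 0: [3]
Peg 1: []
Peg 2: []
Peg 3: [2, 1]

After move 2 (3->1):
Peg 0: [3]
Peg 1: [1]
Peg 2: []
Peg 3: [2]

After move 3 (0->2):
Peg 0: []
Peg 1: [1]
Peg 2: [3]
Peg 3: [2]

After move 4 (1->2):
Peg 0: []
Peg 1: []
Peg 2: [3, 1]
Peg 3: [2]

After move 5 (2->1):
Peg 0: []
Peg 1: [1]
Peg 2: [3]
Peg 3: [2]

After move 6 (1->3):
Peg 0: []
Peg 1: []
Peg 2: [3]
Peg 3: [2, 1]

After move 7 (3->0):
Peg 0: [1]
Peg 1: []
Peg 2: [3]
Peg 3: [2]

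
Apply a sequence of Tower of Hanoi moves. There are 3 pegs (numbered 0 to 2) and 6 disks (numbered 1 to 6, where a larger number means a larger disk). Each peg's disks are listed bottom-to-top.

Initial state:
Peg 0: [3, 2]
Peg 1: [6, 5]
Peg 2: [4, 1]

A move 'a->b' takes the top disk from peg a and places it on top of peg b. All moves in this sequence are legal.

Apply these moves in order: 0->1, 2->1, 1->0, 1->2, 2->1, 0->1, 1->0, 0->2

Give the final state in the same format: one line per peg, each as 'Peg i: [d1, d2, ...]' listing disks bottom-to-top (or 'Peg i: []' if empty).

After move 1 (0->1):
Peg 0: [3]
Peg 1: [6, 5, 2]
Peg 2: [4, 1]

After move 2 (2->1):
Peg 0: [3]
Peg 1: [6, 5, 2, 1]
Peg 2: [4]

After move 3 (1->0):
Peg 0: [3, 1]
Peg 1: [6, 5, 2]
Peg 2: [4]

After move 4 (1->2):
Peg 0: [3, 1]
Peg 1: [6, 5]
Peg 2: [4, 2]

After move 5 (2->1):
Peg 0: [3, 1]
Peg 1: [6, 5, 2]
Peg 2: [4]

After move 6 (0->1):
Peg 0: [3]
Peg 1: [6, 5, 2, 1]
Peg 2: [4]

After move 7 (1->0):
Peg 0: [3, 1]
Peg 1: [6, 5, 2]
Peg 2: [4]

After move 8 (0->2):
Peg 0: [3]
Peg 1: [6, 5, 2]
Peg 2: [4, 1]

Answer: Peg 0: [3]
Peg 1: [6, 5, 2]
Peg 2: [4, 1]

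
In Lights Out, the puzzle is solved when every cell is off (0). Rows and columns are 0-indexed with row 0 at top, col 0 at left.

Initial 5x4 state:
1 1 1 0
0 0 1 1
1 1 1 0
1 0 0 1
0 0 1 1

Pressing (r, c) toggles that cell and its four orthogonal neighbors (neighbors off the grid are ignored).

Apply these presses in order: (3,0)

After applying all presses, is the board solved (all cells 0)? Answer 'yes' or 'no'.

After press 1 at (3,0):
1 1 1 0
0 0 1 1
0 1 1 0
0 1 0 1
1 0 1 1

Lights still on: 12

Answer: no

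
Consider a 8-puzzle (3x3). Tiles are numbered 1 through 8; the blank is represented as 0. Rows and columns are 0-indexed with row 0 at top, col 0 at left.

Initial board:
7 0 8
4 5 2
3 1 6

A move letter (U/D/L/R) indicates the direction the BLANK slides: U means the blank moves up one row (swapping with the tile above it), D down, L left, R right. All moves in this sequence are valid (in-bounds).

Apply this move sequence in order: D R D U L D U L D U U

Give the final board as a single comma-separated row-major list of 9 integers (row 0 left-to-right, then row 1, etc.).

After move 1 (D):
7 5 8
4 0 2
3 1 6

After move 2 (R):
7 5 8
4 2 0
3 1 6

After move 3 (D):
7 5 8
4 2 6
3 1 0

After move 4 (U):
7 5 8
4 2 0
3 1 6

After move 5 (L):
7 5 8
4 0 2
3 1 6

After move 6 (D):
7 5 8
4 1 2
3 0 6

After move 7 (U):
7 5 8
4 0 2
3 1 6

After move 8 (L):
7 5 8
0 4 2
3 1 6

After move 9 (D):
7 5 8
3 4 2
0 1 6

After move 10 (U):
7 5 8
0 4 2
3 1 6

After move 11 (U):
0 5 8
7 4 2
3 1 6

Answer: 0, 5, 8, 7, 4, 2, 3, 1, 6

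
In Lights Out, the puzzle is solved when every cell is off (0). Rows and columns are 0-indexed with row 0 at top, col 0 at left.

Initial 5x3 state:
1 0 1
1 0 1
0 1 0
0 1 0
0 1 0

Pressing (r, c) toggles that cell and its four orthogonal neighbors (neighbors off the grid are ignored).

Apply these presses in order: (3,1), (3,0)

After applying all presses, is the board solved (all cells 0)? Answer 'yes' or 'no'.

After press 1 at (3,1):
1 0 1
1 0 1
0 0 0
1 0 1
0 0 0

After press 2 at (3,0):
1 0 1
1 0 1
1 0 0
0 1 1
1 0 0

Lights still on: 8

Answer: no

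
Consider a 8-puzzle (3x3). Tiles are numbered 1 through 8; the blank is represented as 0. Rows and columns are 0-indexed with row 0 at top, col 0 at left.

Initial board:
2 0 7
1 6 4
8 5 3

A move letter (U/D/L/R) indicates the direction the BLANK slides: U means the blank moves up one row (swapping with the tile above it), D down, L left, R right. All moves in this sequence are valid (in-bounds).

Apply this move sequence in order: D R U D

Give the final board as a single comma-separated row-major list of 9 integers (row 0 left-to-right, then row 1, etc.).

Answer: 2, 6, 7, 1, 4, 0, 8, 5, 3

Derivation:
After move 1 (D):
2 6 7
1 0 4
8 5 3

After move 2 (R):
2 6 7
1 4 0
8 5 3

After move 3 (U):
2 6 0
1 4 7
8 5 3

After move 4 (D):
2 6 7
1 4 0
8 5 3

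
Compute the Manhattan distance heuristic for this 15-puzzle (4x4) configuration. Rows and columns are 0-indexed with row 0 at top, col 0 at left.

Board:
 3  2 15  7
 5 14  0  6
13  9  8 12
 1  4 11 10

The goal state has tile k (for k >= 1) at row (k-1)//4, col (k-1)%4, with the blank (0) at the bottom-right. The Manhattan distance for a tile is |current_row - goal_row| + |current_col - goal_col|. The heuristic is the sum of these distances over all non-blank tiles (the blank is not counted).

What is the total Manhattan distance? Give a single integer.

Tile 3: at (0,0), goal (0,2), distance |0-0|+|0-2| = 2
Tile 2: at (0,1), goal (0,1), distance |0-0|+|1-1| = 0
Tile 15: at (0,2), goal (3,2), distance |0-3|+|2-2| = 3
Tile 7: at (0,3), goal (1,2), distance |0-1|+|3-2| = 2
Tile 5: at (1,0), goal (1,0), distance |1-1|+|0-0| = 0
Tile 14: at (1,1), goal (3,1), distance |1-3|+|1-1| = 2
Tile 6: at (1,3), goal (1,1), distance |1-1|+|3-1| = 2
Tile 13: at (2,0), goal (3,0), distance |2-3|+|0-0| = 1
Tile 9: at (2,1), goal (2,0), distance |2-2|+|1-0| = 1
Tile 8: at (2,2), goal (1,3), distance |2-1|+|2-3| = 2
Tile 12: at (2,3), goal (2,3), distance |2-2|+|3-3| = 0
Tile 1: at (3,0), goal (0,0), distance |3-0|+|0-0| = 3
Tile 4: at (3,1), goal (0,3), distance |3-0|+|1-3| = 5
Tile 11: at (3,2), goal (2,2), distance |3-2|+|2-2| = 1
Tile 10: at (3,3), goal (2,1), distance |3-2|+|3-1| = 3
Sum: 2 + 0 + 3 + 2 + 0 + 2 + 2 + 1 + 1 + 2 + 0 + 3 + 5 + 1 + 3 = 27

Answer: 27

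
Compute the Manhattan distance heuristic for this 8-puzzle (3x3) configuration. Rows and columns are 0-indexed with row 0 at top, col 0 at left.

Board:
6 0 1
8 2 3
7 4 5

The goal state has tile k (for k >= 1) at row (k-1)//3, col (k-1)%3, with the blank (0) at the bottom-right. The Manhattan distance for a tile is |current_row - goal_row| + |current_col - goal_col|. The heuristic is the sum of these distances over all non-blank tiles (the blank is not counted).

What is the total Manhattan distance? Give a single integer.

Answer: 13

Derivation:
Tile 6: (0,0)->(1,2) = 3
Tile 1: (0,2)->(0,0) = 2
Tile 8: (1,0)->(2,1) = 2
Tile 2: (1,1)->(0,1) = 1
Tile 3: (1,2)->(0,2) = 1
Tile 7: (2,0)->(2,0) = 0
Tile 4: (2,1)->(1,0) = 2
Tile 5: (2,2)->(1,1) = 2
Sum: 3 + 2 + 2 + 1 + 1 + 0 + 2 + 2 = 13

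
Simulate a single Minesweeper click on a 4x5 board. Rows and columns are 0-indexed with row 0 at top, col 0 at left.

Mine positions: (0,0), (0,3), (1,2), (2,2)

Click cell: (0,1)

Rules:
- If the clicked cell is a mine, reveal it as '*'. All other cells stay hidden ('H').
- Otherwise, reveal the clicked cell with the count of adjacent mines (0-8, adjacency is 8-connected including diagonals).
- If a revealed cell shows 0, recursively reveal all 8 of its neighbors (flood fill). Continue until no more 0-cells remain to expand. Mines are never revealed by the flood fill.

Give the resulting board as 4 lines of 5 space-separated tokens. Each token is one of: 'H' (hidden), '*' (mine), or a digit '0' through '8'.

H 2 H H H
H H H H H
H H H H H
H H H H H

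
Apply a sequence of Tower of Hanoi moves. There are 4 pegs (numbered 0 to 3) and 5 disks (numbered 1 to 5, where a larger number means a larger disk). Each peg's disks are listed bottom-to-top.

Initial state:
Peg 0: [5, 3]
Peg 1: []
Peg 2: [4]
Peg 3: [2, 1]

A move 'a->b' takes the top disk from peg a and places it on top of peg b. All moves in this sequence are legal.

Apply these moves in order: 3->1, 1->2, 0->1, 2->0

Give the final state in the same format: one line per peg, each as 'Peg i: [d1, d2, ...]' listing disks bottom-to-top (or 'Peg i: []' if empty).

After move 1 (3->1):
Peg 0: [5, 3]
Peg 1: [1]
Peg 2: [4]
Peg 3: [2]

After move 2 (1->2):
Peg 0: [5, 3]
Peg 1: []
Peg 2: [4, 1]
Peg 3: [2]

After move 3 (0->1):
Peg 0: [5]
Peg 1: [3]
Peg 2: [4, 1]
Peg 3: [2]

After move 4 (2->0):
Peg 0: [5, 1]
Peg 1: [3]
Peg 2: [4]
Peg 3: [2]

Answer: Peg 0: [5, 1]
Peg 1: [3]
Peg 2: [4]
Peg 3: [2]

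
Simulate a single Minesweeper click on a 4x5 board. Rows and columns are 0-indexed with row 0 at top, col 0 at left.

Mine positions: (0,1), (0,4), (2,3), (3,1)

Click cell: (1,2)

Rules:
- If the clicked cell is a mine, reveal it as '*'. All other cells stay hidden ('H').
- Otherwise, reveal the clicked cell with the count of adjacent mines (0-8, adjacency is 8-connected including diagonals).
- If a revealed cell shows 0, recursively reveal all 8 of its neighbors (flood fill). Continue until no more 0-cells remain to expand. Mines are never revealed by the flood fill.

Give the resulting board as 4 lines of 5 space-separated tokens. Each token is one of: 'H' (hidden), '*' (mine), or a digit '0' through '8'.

H H H H H
H H 2 H H
H H H H H
H H H H H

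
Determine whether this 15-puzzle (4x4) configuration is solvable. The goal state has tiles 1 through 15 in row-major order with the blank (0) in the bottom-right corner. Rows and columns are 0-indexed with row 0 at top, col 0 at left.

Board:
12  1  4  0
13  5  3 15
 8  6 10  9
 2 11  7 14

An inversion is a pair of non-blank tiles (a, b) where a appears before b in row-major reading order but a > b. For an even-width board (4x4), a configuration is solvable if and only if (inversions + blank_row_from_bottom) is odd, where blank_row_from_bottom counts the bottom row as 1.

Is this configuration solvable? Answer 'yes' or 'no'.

Inversions: 43
Blank is in row 0 (0-indexed from top), which is row 4 counting from the bottom (bottom = 1).
43 + 4 = 47, which is odd, so the puzzle is solvable.

Answer: yes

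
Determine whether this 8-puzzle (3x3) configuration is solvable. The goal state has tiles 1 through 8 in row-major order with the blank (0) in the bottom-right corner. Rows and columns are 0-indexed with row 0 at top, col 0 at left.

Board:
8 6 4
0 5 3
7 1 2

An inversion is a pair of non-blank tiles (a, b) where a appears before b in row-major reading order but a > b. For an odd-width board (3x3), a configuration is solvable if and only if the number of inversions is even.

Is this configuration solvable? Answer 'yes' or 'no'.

Answer: yes

Derivation:
Inversions (pairs i<j in row-major order where tile[i] > tile[j] > 0): 22
22 is even, so the puzzle is solvable.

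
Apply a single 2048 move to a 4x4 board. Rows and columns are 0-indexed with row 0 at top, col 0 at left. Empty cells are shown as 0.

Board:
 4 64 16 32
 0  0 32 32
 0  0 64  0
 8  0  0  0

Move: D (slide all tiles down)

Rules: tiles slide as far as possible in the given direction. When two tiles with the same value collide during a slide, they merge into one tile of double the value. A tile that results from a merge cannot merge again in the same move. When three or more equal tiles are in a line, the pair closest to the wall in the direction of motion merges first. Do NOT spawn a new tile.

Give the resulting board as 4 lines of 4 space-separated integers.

Answer:  0  0  0  0
 0  0 16  0
 4  0 32  0
 8 64 64 64

Derivation:
Slide down:
col 0: [4, 0, 0, 8] -> [0, 0, 4, 8]
col 1: [64, 0, 0, 0] -> [0, 0, 0, 64]
col 2: [16, 32, 64, 0] -> [0, 16, 32, 64]
col 3: [32, 32, 0, 0] -> [0, 0, 0, 64]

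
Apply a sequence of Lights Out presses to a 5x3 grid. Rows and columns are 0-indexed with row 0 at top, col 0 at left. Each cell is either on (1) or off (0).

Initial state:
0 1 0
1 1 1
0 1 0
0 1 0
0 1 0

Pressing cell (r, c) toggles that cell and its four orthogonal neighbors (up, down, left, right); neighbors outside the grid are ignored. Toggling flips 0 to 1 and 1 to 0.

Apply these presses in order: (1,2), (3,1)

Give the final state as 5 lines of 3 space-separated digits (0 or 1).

Answer: 0 1 1
1 0 0
0 0 1
1 0 1
0 0 0

Derivation:
After press 1 at (1,2):
0 1 1
1 0 0
0 1 1
0 1 0
0 1 0

After press 2 at (3,1):
0 1 1
1 0 0
0 0 1
1 0 1
0 0 0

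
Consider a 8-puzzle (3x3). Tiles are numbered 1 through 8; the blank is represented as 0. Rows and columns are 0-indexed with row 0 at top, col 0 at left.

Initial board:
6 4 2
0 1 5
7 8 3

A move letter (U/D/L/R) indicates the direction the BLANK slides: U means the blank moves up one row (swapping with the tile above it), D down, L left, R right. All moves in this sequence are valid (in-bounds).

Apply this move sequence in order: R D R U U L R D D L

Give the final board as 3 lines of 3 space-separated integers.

Answer: 6 4 2
1 8 5
7 0 3

Derivation:
After move 1 (R):
6 4 2
1 0 5
7 8 3

After move 2 (D):
6 4 2
1 8 5
7 0 3

After move 3 (R):
6 4 2
1 8 5
7 3 0

After move 4 (U):
6 4 2
1 8 0
7 3 5

After move 5 (U):
6 4 0
1 8 2
7 3 5

After move 6 (L):
6 0 4
1 8 2
7 3 5

After move 7 (R):
6 4 0
1 8 2
7 3 5

After move 8 (D):
6 4 2
1 8 0
7 3 5

After move 9 (D):
6 4 2
1 8 5
7 3 0

After move 10 (L):
6 4 2
1 8 5
7 0 3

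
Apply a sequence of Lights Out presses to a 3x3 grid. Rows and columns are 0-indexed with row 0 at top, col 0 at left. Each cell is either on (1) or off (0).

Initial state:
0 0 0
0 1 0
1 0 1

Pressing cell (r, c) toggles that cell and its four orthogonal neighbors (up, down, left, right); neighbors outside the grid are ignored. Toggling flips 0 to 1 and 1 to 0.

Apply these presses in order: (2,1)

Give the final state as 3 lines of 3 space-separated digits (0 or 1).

Answer: 0 0 0
0 0 0
0 1 0

Derivation:
After press 1 at (2,1):
0 0 0
0 0 0
0 1 0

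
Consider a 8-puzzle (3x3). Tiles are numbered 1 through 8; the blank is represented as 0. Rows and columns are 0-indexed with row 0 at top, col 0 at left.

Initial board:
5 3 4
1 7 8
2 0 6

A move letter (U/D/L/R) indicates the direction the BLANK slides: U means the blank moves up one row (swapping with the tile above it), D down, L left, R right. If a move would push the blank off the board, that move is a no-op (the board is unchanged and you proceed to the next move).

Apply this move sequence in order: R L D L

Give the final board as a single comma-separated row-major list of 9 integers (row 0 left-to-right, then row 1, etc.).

Answer: 5, 3, 4, 1, 7, 8, 0, 2, 6

Derivation:
After move 1 (R):
5 3 4
1 7 8
2 6 0

After move 2 (L):
5 3 4
1 7 8
2 0 6

After move 3 (D):
5 3 4
1 7 8
2 0 6

After move 4 (L):
5 3 4
1 7 8
0 2 6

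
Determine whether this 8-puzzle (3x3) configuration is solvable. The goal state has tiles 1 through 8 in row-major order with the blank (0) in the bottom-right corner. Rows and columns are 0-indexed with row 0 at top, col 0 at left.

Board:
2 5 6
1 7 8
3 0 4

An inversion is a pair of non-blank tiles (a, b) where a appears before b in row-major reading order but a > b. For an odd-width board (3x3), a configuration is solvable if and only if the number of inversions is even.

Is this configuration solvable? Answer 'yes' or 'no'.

Inversions (pairs i<j in row-major order where tile[i] > tile[j] > 0): 11
11 is odd, so the puzzle is not solvable.

Answer: no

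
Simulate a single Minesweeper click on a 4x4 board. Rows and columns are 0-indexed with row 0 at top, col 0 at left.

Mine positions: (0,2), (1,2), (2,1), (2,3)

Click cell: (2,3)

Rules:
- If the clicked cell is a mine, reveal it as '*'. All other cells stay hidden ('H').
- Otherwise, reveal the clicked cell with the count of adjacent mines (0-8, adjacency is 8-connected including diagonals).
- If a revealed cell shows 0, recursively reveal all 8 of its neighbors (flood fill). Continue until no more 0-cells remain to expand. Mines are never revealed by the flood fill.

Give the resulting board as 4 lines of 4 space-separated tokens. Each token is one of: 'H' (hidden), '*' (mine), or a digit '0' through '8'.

H H H H
H H H H
H H H *
H H H H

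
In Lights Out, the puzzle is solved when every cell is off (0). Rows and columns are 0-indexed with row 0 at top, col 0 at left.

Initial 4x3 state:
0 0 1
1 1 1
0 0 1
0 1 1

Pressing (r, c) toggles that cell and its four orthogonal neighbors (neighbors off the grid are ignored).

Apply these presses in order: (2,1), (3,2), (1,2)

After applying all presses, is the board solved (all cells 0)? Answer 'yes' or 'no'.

Answer: no

Derivation:
After press 1 at (2,1):
0 0 1
1 0 1
1 1 0
0 0 1

After press 2 at (3,2):
0 0 1
1 0 1
1 1 1
0 1 0

After press 3 at (1,2):
0 0 0
1 1 0
1 1 0
0 1 0

Lights still on: 5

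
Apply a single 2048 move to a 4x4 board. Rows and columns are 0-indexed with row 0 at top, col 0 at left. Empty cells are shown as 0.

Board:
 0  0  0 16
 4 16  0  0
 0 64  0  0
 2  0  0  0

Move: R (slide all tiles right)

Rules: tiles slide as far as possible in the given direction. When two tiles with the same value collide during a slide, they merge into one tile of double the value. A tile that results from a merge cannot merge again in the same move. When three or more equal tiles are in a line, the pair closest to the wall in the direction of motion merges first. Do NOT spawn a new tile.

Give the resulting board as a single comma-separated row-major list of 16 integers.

Slide right:
row 0: [0, 0, 0, 16] -> [0, 0, 0, 16]
row 1: [4, 16, 0, 0] -> [0, 0, 4, 16]
row 2: [0, 64, 0, 0] -> [0, 0, 0, 64]
row 3: [2, 0, 0, 0] -> [0, 0, 0, 2]

Answer: 0, 0, 0, 16, 0, 0, 4, 16, 0, 0, 0, 64, 0, 0, 0, 2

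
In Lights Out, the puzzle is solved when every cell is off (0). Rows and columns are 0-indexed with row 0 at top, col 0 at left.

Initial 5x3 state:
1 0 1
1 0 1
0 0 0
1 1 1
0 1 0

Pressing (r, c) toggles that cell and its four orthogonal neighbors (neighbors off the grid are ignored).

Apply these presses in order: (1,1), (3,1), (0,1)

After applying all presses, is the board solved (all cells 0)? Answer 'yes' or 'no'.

Answer: yes

Derivation:
After press 1 at (1,1):
1 1 1
0 1 0
0 1 0
1 1 1
0 1 0

After press 2 at (3,1):
1 1 1
0 1 0
0 0 0
0 0 0
0 0 0

After press 3 at (0,1):
0 0 0
0 0 0
0 0 0
0 0 0
0 0 0

Lights still on: 0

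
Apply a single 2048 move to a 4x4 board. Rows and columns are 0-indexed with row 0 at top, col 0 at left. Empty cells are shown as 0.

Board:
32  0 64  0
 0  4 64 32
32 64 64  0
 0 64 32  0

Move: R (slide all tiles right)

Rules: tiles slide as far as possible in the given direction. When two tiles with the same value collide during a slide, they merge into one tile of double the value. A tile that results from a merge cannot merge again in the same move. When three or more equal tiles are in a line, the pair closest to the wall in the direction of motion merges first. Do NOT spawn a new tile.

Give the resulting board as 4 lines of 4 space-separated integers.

Slide right:
row 0: [32, 0, 64, 0] -> [0, 0, 32, 64]
row 1: [0, 4, 64, 32] -> [0, 4, 64, 32]
row 2: [32, 64, 64, 0] -> [0, 0, 32, 128]
row 3: [0, 64, 32, 0] -> [0, 0, 64, 32]

Answer:   0   0  32  64
  0   4  64  32
  0   0  32 128
  0   0  64  32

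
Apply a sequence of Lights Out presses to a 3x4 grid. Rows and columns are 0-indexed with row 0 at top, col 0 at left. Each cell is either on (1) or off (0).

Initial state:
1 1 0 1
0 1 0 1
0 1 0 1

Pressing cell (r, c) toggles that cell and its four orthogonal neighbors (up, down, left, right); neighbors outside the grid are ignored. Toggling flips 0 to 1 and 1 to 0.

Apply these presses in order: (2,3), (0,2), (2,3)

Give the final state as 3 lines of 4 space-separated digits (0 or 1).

Answer: 1 0 1 0
0 1 1 1
0 1 0 1

Derivation:
After press 1 at (2,3):
1 1 0 1
0 1 0 0
0 1 1 0

After press 2 at (0,2):
1 0 1 0
0 1 1 0
0 1 1 0

After press 3 at (2,3):
1 0 1 0
0 1 1 1
0 1 0 1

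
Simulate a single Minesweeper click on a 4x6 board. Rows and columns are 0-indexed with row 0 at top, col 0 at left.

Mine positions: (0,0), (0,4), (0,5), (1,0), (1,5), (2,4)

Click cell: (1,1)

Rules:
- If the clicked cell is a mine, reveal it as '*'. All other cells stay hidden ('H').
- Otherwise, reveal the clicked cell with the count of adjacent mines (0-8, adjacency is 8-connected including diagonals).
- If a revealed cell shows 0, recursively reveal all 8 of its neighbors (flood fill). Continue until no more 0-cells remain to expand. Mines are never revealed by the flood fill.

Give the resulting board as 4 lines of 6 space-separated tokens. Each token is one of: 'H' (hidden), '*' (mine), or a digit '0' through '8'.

H H H H H H
H 2 H H H H
H H H H H H
H H H H H H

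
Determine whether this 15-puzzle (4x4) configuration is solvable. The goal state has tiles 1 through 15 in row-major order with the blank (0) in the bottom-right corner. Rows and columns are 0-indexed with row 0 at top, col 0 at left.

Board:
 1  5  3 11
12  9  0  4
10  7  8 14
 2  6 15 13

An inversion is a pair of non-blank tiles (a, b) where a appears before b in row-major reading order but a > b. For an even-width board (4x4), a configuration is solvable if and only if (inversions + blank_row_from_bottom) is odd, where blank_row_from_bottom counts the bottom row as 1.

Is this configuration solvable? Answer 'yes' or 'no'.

Inversions: 36
Blank is in row 1 (0-indexed from top), which is row 3 counting from the bottom (bottom = 1).
36 + 3 = 39, which is odd, so the puzzle is solvable.

Answer: yes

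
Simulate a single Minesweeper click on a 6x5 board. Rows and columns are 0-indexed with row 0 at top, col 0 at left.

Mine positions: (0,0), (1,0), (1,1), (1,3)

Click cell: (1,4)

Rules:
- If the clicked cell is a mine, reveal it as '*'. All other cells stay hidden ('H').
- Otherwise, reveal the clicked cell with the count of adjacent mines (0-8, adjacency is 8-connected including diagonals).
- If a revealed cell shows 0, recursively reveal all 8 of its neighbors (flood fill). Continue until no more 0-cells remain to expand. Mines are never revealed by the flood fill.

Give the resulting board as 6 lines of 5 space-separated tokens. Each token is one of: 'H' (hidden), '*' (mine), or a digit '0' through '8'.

H H H H H
H H H H 1
H H H H H
H H H H H
H H H H H
H H H H H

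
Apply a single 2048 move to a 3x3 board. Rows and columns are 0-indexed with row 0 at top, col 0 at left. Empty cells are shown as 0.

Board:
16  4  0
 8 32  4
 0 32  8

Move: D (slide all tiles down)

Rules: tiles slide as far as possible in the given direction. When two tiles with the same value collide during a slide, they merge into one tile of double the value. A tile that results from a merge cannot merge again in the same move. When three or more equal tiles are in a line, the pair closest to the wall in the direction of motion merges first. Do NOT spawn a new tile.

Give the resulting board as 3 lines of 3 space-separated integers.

Answer:  0  0  0
16  4  4
 8 64  8

Derivation:
Slide down:
col 0: [16, 8, 0] -> [0, 16, 8]
col 1: [4, 32, 32] -> [0, 4, 64]
col 2: [0, 4, 8] -> [0, 4, 8]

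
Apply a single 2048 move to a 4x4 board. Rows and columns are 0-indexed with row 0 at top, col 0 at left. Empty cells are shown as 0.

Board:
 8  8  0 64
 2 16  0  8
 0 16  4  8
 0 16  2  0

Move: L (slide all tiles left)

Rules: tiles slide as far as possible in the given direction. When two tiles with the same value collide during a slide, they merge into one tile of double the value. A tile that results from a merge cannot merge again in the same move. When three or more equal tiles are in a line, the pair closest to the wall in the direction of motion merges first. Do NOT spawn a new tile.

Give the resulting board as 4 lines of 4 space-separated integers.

Slide left:
row 0: [8, 8, 0, 64] -> [16, 64, 0, 0]
row 1: [2, 16, 0, 8] -> [2, 16, 8, 0]
row 2: [0, 16, 4, 8] -> [16, 4, 8, 0]
row 3: [0, 16, 2, 0] -> [16, 2, 0, 0]

Answer: 16 64  0  0
 2 16  8  0
16  4  8  0
16  2  0  0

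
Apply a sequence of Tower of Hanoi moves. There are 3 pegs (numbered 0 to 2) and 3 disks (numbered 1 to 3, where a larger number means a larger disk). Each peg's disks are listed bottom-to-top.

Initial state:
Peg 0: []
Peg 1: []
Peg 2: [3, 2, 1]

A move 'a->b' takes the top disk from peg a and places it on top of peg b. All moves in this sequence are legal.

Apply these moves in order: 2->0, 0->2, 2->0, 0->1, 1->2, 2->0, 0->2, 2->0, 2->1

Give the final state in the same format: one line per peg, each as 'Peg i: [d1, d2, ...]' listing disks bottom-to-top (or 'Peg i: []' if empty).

After move 1 (2->0):
Peg 0: [1]
Peg 1: []
Peg 2: [3, 2]

After move 2 (0->2):
Peg 0: []
Peg 1: []
Peg 2: [3, 2, 1]

After move 3 (2->0):
Peg 0: [1]
Peg 1: []
Peg 2: [3, 2]

After move 4 (0->1):
Peg 0: []
Peg 1: [1]
Peg 2: [3, 2]

After move 5 (1->2):
Peg 0: []
Peg 1: []
Peg 2: [3, 2, 1]

After move 6 (2->0):
Peg 0: [1]
Peg 1: []
Peg 2: [3, 2]

After move 7 (0->2):
Peg 0: []
Peg 1: []
Peg 2: [3, 2, 1]

After move 8 (2->0):
Peg 0: [1]
Peg 1: []
Peg 2: [3, 2]

After move 9 (2->1):
Peg 0: [1]
Peg 1: [2]
Peg 2: [3]

Answer: Peg 0: [1]
Peg 1: [2]
Peg 2: [3]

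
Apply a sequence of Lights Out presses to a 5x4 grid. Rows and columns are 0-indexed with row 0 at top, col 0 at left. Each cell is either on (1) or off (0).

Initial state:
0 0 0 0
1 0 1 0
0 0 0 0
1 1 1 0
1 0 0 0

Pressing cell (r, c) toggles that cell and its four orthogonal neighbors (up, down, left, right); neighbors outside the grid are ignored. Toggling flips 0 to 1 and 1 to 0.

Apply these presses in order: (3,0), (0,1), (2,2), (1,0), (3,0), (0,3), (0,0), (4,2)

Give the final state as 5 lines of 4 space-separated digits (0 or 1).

Answer: 1 0 0 1
1 0 0 1
1 1 1 1
1 1 1 0
1 1 1 1

Derivation:
After press 1 at (3,0):
0 0 0 0
1 0 1 0
1 0 0 0
0 0 1 0
0 0 0 0

After press 2 at (0,1):
1 1 1 0
1 1 1 0
1 0 0 0
0 0 1 0
0 0 0 0

After press 3 at (2,2):
1 1 1 0
1 1 0 0
1 1 1 1
0 0 0 0
0 0 0 0

After press 4 at (1,0):
0 1 1 0
0 0 0 0
0 1 1 1
0 0 0 0
0 0 0 0

After press 5 at (3,0):
0 1 1 0
0 0 0 0
1 1 1 1
1 1 0 0
1 0 0 0

After press 6 at (0,3):
0 1 0 1
0 0 0 1
1 1 1 1
1 1 0 0
1 0 0 0

After press 7 at (0,0):
1 0 0 1
1 0 0 1
1 1 1 1
1 1 0 0
1 0 0 0

After press 8 at (4,2):
1 0 0 1
1 0 0 1
1 1 1 1
1 1 1 0
1 1 1 1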